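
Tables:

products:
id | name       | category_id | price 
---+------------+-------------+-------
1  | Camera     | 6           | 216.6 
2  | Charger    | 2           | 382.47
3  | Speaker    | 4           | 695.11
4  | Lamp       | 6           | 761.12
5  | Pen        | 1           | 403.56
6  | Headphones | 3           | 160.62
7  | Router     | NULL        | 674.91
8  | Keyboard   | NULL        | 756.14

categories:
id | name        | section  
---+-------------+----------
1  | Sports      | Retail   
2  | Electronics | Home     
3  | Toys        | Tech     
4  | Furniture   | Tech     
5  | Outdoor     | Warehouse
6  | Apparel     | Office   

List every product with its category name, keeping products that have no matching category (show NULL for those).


LEFT JOIN keeps every row from products (the left table); where category_id has no match in categories, the category columns become NULL. Walk through each product:
  - product 1 (Camera): category_id=6 -> matches Apparel
  - product 2 (Charger): category_id=2 -> matches Electronics
  - product 3 (Speaker): category_id=4 -> matches Furniture
  - product 4 (Lamp): category_id=6 -> matches Apparel
  - product 5 (Pen): category_id=1 -> matches Sports
  - product 6 (Headphones): category_id=3 -> matches Toys
  - product 7 (Router): category_id=NULL, no match -> kept with NULL
  - product 8 (Keyboard): category_id=NULL, no match -> kept with NULL
All 8 rows appear; 2 have NULL category.

SQL:
SELECT a.name, b.name AS category
FROM products a
LEFT JOIN categories b ON a.category_id = b.id

Result:
name       | category   
-----------+------------
Camera     | Apparel    
Charger    | Electronics
Speaker    | Furniture  
Lamp       | Apparel    
Pen        | Sports     
Headphones | Toys       
Router     | NULL       
Keyboard   | NULL       


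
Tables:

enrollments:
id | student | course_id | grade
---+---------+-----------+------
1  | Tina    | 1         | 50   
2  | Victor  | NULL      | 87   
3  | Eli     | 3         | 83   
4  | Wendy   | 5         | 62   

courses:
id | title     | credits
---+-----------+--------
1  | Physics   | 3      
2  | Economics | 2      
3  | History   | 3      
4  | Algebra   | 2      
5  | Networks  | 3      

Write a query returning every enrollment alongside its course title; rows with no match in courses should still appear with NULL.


LEFT JOIN keeps every row from enrollments (the left table); where course_id has no match in courses, the course columns become NULL. Walk through each enrollment:
  - enrollment 1 (Tina): course_id=1 -> matches Physics
  - enrollment 2 (Victor): course_id=NULL, no match -> kept with NULL
  - enrollment 3 (Eli): course_id=3 -> matches History
  - enrollment 4 (Wendy): course_id=5 -> matches Networks
All 4 rows appear; 1 has NULL course.

SQL:
SELECT a.student, b.title AS course
FROM enrollments a
LEFT JOIN courses b ON a.course_id = b.id

Result:
student | course  
--------+---------
Tina    | Physics 
Victor  | NULL    
Eli     | History 
Wendy   | Networks


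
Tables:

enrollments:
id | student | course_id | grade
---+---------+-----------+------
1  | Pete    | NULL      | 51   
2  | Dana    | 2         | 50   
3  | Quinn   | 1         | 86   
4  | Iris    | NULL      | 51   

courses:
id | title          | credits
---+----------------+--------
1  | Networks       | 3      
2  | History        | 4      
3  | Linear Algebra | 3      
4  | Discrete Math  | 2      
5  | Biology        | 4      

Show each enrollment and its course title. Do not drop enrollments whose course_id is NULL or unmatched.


LEFT JOIN keeps every row from enrollments (the left table); where course_id has no match in courses, the course columns become NULL. Walk through each enrollment:
  - enrollment 1 (Pete): course_id=NULL, no match -> kept with NULL
  - enrollment 2 (Dana): course_id=2 -> matches History
  - enrollment 3 (Quinn): course_id=1 -> matches Networks
  - enrollment 4 (Iris): course_id=NULL, no match -> kept with NULL
All 4 rows appear; 2 have NULL course.

SQL:
SELECT a.student, b.title AS course
FROM enrollments a
LEFT JOIN courses b ON a.course_id = b.id

Result:
student | course  
--------+---------
Pete    | NULL    
Dana    | History 
Quinn   | Networks
Iris    | NULL    


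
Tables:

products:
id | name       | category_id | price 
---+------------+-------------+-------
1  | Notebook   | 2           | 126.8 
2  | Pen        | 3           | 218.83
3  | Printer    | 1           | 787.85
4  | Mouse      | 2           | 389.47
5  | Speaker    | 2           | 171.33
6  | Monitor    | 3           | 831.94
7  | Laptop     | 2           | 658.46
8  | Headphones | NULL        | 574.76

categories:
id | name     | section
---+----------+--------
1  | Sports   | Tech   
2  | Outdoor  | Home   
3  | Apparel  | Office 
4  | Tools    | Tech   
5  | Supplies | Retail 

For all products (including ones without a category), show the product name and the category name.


LEFT JOIN keeps every row from products (the left table); where category_id has no match in categories, the category columns become NULL. Walk through each product:
  - product 1 (Notebook): category_id=2 -> matches Outdoor
  - product 2 (Pen): category_id=3 -> matches Apparel
  - product 3 (Printer): category_id=1 -> matches Sports
  - product 4 (Mouse): category_id=2 -> matches Outdoor
  - product 5 (Speaker): category_id=2 -> matches Outdoor
  - product 6 (Monitor): category_id=3 -> matches Apparel
  - product 7 (Laptop): category_id=2 -> matches Outdoor
  - product 8 (Headphones): category_id=NULL, no match -> kept with NULL
All 8 rows appear; 1 has NULL category.

SQL:
SELECT a.name, b.name AS category
FROM products a
LEFT JOIN categories b ON a.category_id = b.id

Result:
name       | category
-----------+---------
Notebook   | Outdoor 
Pen        | Apparel 
Printer    | Sports  
Mouse      | Outdoor 
Speaker    | Outdoor 
Monitor    | Apparel 
Laptop     | Outdoor 
Headphones | NULL    


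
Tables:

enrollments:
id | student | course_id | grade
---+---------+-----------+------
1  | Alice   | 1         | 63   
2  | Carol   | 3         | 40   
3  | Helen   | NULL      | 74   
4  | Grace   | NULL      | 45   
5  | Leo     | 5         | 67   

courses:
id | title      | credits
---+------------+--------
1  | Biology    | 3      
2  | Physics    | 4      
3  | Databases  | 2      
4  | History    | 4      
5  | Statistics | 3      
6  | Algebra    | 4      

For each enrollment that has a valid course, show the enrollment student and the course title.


INNER JOIN keeps only enrollments rows whose course_id matches an id in courses. Walk through each enrollment:
  - enrollment 1 (Alice): course_id=1 -> matches Biology
  - enrollment 2 (Carol): course_id=3 -> matches Databases
  - enrollment 3 (Helen): course_id=NULL, no match -> dropped
  - enrollment 4 (Grace): course_id=NULL, no match -> dropped
  - enrollment 5 (Leo): course_id=5 -> matches Statistics
So 2 of 5 rows are dropped.

SQL:
SELECT a.student, b.title AS course
FROM enrollments a
INNER JOIN courses b ON a.course_id = b.id

Result:
student | course    
--------+-----------
Alice   | Biology   
Carol   | Databases 
Leo     | Statistics


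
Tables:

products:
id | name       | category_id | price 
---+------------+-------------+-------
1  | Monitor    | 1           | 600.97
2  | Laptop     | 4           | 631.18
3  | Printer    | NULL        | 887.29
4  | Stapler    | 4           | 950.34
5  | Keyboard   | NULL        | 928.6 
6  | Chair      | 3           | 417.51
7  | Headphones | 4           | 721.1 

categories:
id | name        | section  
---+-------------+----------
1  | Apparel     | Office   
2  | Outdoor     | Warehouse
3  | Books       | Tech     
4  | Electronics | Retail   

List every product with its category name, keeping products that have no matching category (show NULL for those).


LEFT JOIN keeps every row from products (the left table); where category_id has no match in categories, the category columns become NULL. Walk through each product:
  - product 1 (Monitor): category_id=1 -> matches Apparel
  - product 2 (Laptop): category_id=4 -> matches Electronics
  - product 3 (Printer): category_id=NULL, no match -> kept with NULL
  - product 4 (Stapler): category_id=4 -> matches Electronics
  - product 5 (Keyboard): category_id=NULL, no match -> kept with NULL
  - product 6 (Chair): category_id=3 -> matches Books
  - product 7 (Headphones): category_id=4 -> matches Electronics
All 7 rows appear; 2 have NULL category.

SQL:
SELECT a.name, b.name AS category
FROM products a
LEFT JOIN categories b ON a.category_id = b.id

Result:
name       | category   
-----------+------------
Monitor    | Apparel    
Laptop     | Electronics
Printer    | NULL       
Stapler    | Electronics
Keyboard   | NULL       
Chair      | Books      
Headphones | Electronics


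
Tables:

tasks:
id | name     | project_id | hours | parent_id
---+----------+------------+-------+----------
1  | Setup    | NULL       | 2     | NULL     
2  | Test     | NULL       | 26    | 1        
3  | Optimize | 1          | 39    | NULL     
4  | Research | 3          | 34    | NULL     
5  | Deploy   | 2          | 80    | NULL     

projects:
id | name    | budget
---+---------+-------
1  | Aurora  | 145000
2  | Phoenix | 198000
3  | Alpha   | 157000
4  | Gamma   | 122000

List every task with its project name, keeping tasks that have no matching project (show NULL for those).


LEFT JOIN keeps every row from tasks (the left table); where project_id has no match in projects, the project columns become NULL. Walk through each task:
  - task 1 (Setup): project_id=NULL, no match -> kept with NULL
  - task 2 (Test): project_id=NULL, no match -> kept with NULL
  - task 3 (Optimize): project_id=1 -> matches Aurora
  - task 4 (Research): project_id=3 -> matches Alpha
  - task 5 (Deploy): project_id=2 -> matches Phoenix
All 5 rows appear; 2 have NULL project.

SQL:
SELECT a.name, b.name AS project
FROM tasks a
LEFT JOIN projects b ON a.project_id = b.id

Result:
name     | project
---------+--------
Setup    | NULL   
Test     | NULL   
Optimize | Aurora 
Research | Alpha  
Deploy   | Phoenix


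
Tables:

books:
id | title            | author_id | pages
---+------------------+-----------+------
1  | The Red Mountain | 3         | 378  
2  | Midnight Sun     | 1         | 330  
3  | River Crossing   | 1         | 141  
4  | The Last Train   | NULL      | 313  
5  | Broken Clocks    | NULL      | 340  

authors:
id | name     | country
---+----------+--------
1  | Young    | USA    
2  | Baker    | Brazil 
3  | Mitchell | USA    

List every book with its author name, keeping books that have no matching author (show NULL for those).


LEFT JOIN keeps every row from books (the left table); where author_id has no match in authors, the author columns become NULL. Walk through each book:
  - book 1 (The Red Mountain): author_id=3 -> matches Mitchell
  - book 2 (Midnight Sun): author_id=1 -> matches Young
  - book 3 (River Crossing): author_id=1 -> matches Young
  - book 4 (The Last Train): author_id=NULL, no match -> kept with NULL
  - book 5 (Broken Clocks): author_id=NULL, no match -> kept with NULL
All 5 rows appear; 2 have NULL author.

SQL:
SELECT a.title, b.name AS author
FROM books a
LEFT JOIN authors b ON a.author_id = b.id

Result:
title            | author  
-----------------+---------
The Red Mountain | Mitchell
Midnight Sun     | Young   
River Crossing   | Young   
The Last Train   | NULL    
Broken Clocks    | NULL    


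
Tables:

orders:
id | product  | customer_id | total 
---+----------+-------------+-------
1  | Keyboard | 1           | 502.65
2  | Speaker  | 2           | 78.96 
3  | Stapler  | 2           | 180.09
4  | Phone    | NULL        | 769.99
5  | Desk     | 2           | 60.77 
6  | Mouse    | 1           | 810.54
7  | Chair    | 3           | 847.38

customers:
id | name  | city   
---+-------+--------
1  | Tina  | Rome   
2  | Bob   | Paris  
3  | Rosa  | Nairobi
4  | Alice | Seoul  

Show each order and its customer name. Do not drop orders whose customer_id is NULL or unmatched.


LEFT JOIN keeps every row from orders (the left table); where customer_id has no match in customers, the customer columns become NULL. Walk through each order:
  - order 1 (Keyboard): customer_id=1 -> matches Tina
  - order 2 (Speaker): customer_id=2 -> matches Bob
  - order 3 (Stapler): customer_id=2 -> matches Bob
  - order 4 (Phone): customer_id=NULL, no match -> kept with NULL
  - order 5 (Desk): customer_id=2 -> matches Bob
  - order 6 (Mouse): customer_id=1 -> matches Tina
  - order 7 (Chair): customer_id=3 -> matches Rosa
All 7 rows appear; 1 has NULL customer.

SQL:
SELECT a.product, b.name AS customer
FROM orders a
LEFT JOIN customers b ON a.customer_id = b.id

Result:
product  | customer
---------+---------
Keyboard | Tina    
Speaker  | Bob     
Stapler  | Bob     
Phone    | NULL    
Desk     | Bob     
Mouse    | Tina    
Chair    | Rosa    


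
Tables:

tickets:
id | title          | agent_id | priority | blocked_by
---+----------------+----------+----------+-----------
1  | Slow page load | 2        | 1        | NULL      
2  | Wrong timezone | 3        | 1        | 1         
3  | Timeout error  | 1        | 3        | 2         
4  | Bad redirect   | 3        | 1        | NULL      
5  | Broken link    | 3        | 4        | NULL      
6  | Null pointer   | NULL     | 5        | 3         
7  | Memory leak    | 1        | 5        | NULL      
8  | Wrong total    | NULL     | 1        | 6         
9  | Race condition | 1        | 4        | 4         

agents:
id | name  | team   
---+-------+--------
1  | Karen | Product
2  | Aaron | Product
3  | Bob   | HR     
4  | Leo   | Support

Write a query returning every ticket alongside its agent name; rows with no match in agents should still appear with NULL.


LEFT JOIN keeps every row from tickets (the left table); where agent_id has no match in agents, the agent columns become NULL. Walk through each ticket:
  - ticket 1 (Slow page load): agent_id=2 -> matches Aaron
  - ticket 2 (Wrong timezone): agent_id=3 -> matches Bob
  - ticket 3 (Timeout error): agent_id=1 -> matches Karen
  - ticket 4 (Bad redirect): agent_id=3 -> matches Bob
  - ticket 5 (Broken link): agent_id=3 -> matches Bob
  - ticket 6 (Null pointer): agent_id=NULL, no match -> kept with NULL
  - ticket 7 (Memory leak): agent_id=1 -> matches Karen
  - ticket 8 (Wrong total): agent_id=NULL, no match -> kept with NULL
  - ticket 9 (Race condition): agent_id=1 -> matches Karen
All 9 rows appear; 2 have NULL agent.

SQL:
SELECT a.title, b.name AS agent
FROM tickets a
LEFT JOIN agents b ON a.agent_id = b.id

Result:
title          | agent
---------------+------
Slow page load | Aaron
Wrong timezone | Bob  
Timeout error  | Karen
Bad redirect   | Bob  
Broken link    | Bob  
Null pointer   | NULL 
Memory leak    | Karen
Wrong total    | NULL 
Race condition | Karen


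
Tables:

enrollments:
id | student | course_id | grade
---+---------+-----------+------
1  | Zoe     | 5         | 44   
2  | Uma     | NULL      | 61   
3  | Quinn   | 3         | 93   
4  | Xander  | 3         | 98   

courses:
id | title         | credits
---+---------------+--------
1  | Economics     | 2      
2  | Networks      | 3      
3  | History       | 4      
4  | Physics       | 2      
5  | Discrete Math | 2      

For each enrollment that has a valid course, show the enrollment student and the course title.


INNER JOIN keeps only enrollments rows whose course_id matches an id in courses. Walk through each enrollment:
  - enrollment 1 (Zoe): course_id=5 -> matches Discrete Math
  - enrollment 2 (Uma): course_id=NULL, no match -> dropped
  - enrollment 3 (Quinn): course_id=3 -> matches History
  - enrollment 4 (Xander): course_id=3 -> matches History
So 1 of 4 rows is dropped.

SQL:
SELECT a.student, b.title AS course
FROM enrollments a
INNER JOIN courses b ON a.course_id = b.id

Result:
student | course       
--------+--------------
Zoe     | Discrete Math
Quinn   | History      
Xander  | History      


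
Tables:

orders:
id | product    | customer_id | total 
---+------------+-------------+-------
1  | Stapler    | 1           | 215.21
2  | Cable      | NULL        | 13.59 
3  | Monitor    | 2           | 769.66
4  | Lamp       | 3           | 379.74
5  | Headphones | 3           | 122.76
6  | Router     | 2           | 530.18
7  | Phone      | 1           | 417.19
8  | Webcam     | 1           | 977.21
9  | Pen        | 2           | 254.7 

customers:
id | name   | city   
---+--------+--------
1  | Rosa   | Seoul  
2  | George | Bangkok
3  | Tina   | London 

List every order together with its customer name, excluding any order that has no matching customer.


INNER JOIN keeps only orders rows whose customer_id matches an id in customers. Walk through each order:
  - order 1 (Stapler): customer_id=1 -> matches Rosa
  - order 2 (Cable): customer_id=NULL, no match -> dropped
  - order 3 (Monitor): customer_id=2 -> matches George
  - order 4 (Lamp): customer_id=3 -> matches Tina
  - order 5 (Headphones): customer_id=3 -> matches Tina
  - order 6 (Router): customer_id=2 -> matches George
  - order 7 (Phone): customer_id=1 -> matches Rosa
  - order 8 (Webcam): customer_id=1 -> matches Rosa
  - order 9 (Pen): customer_id=2 -> matches George
So 1 of 9 rows is dropped.

SQL:
SELECT a.product, b.name AS customer
FROM orders a
INNER JOIN customers b ON a.customer_id = b.id

Result:
product    | customer
-----------+---------
Stapler    | Rosa    
Monitor    | George  
Lamp       | Tina    
Headphones | Tina    
Router     | George  
Phone      | Rosa    
Webcam     | Rosa    
Pen        | George  


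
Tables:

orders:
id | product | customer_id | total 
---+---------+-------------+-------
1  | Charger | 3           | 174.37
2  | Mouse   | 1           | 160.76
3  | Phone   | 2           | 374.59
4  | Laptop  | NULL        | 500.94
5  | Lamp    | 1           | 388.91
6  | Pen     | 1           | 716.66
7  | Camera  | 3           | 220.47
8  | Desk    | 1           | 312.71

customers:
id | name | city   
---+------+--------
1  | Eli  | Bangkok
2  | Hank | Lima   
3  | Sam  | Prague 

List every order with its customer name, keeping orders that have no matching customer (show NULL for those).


LEFT JOIN keeps every row from orders (the left table); where customer_id has no match in customers, the customer columns become NULL. Walk through each order:
  - order 1 (Charger): customer_id=3 -> matches Sam
  - order 2 (Mouse): customer_id=1 -> matches Eli
  - order 3 (Phone): customer_id=2 -> matches Hank
  - order 4 (Laptop): customer_id=NULL, no match -> kept with NULL
  - order 5 (Lamp): customer_id=1 -> matches Eli
  - order 6 (Pen): customer_id=1 -> matches Eli
  - order 7 (Camera): customer_id=3 -> matches Sam
  - order 8 (Desk): customer_id=1 -> matches Eli
All 8 rows appear; 1 has NULL customer.

SQL:
SELECT a.product, b.name AS customer
FROM orders a
LEFT JOIN customers b ON a.customer_id = b.id

Result:
product | customer
--------+---------
Charger | Sam     
Mouse   | Eli     
Phone   | Hank    
Laptop  | NULL    
Lamp    | Eli     
Pen     | Eli     
Camera  | Sam     
Desk    | Eli     


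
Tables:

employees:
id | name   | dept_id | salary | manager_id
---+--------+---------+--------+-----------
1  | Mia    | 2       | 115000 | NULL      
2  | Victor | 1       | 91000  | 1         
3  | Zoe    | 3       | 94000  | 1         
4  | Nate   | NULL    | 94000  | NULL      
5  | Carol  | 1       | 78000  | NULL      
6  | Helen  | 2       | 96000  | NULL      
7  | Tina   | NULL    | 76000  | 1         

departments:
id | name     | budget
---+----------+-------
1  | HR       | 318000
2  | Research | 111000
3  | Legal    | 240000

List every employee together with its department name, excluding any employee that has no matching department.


INNER JOIN keeps only employees rows whose dept_id matches an id in departments. Walk through each employee:
  - employee 1 (Mia): dept_id=2 -> matches Research
  - employee 2 (Victor): dept_id=1 -> matches HR
  - employee 3 (Zoe): dept_id=3 -> matches Legal
  - employee 4 (Nate): dept_id=NULL, no match -> dropped
  - employee 5 (Carol): dept_id=1 -> matches HR
  - employee 6 (Helen): dept_id=2 -> matches Research
  - employee 7 (Tina): dept_id=NULL, no match -> dropped
So 2 of 7 rows are dropped.

SQL:
SELECT a.name, b.name AS department
FROM employees a
INNER JOIN departments b ON a.dept_id = b.id

Result:
name   | department
-------+-----------
Mia    | Research  
Victor | HR        
Zoe    | Legal     
Carol  | HR        
Helen  | Research  


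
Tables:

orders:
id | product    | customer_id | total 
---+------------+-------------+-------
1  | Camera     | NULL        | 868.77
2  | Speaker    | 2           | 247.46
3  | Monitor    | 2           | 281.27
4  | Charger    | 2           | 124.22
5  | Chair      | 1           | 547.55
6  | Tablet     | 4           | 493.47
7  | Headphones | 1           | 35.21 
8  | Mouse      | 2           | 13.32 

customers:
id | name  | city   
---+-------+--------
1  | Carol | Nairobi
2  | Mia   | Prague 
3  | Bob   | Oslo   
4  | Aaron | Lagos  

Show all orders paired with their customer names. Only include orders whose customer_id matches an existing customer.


INNER JOIN keeps only orders rows whose customer_id matches an id in customers. Walk through each order:
  - order 1 (Camera): customer_id=NULL, no match -> dropped
  - order 2 (Speaker): customer_id=2 -> matches Mia
  - order 3 (Monitor): customer_id=2 -> matches Mia
  - order 4 (Charger): customer_id=2 -> matches Mia
  - order 5 (Chair): customer_id=1 -> matches Carol
  - order 6 (Tablet): customer_id=4 -> matches Aaron
  - order 7 (Headphones): customer_id=1 -> matches Carol
  - order 8 (Mouse): customer_id=2 -> matches Mia
So 1 of 8 rows is dropped.

SQL:
SELECT a.product, b.name AS customer
FROM orders a
INNER JOIN customers b ON a.customer_id = b.id

Result:
product    | customer
-----------+---------
Speaker    | Mia     
Monitor    | Mia     
Charger    | Mia     
Chair      | Carol   
Tablet     | Aaron   
Headphones | Carol   
Mouse      | Mia     


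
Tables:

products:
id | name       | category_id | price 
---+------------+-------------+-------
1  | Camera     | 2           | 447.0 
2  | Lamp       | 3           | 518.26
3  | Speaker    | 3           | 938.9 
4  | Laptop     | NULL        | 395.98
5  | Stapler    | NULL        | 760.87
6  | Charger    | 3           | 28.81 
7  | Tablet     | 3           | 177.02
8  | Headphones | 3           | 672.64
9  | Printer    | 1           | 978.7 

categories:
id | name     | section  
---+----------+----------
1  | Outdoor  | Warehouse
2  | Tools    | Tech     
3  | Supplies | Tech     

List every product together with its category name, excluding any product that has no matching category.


INNER JOIN keeps only products rows whose category_id matches an id in categories. Walk through each product:
  - product 1 (Camera): category_id=2 -> matches Tools
  - product 2 (Lamp): category_id=3 -> matches Supplies
  - product 3 (Speaker): category_id=3 -> matches Supplies
  - product 4 (Laptop): category_id=NULL, no match -> dropped
  - product 5 (Stapler): category_id=NULL, no match -> dropped
  - product 6 (Charger): category_id=3 -> matches Supplies
  - product 7 (Tablet): category_id=3 -> matches Supplies
  - product 8 (Headphones): category_id=3 -> matches Supplies
  - product 9 (Printer): category_id=1 -> matches Outdoor
So 2 of 9 rows are dropped.

SQL:
SELECT a.name, b.name AS category
FROM products a
INNER JOIN categories b ON a.category_id = b.id

Result:
name       | category
-----------+---------
Camera     | Tools   
Lamp       | Supplies
Speaker    | Supplies
Charger    | Supplies
Tablet     | Supplies
Headphones | Supplies
Printer    | Outdoor 


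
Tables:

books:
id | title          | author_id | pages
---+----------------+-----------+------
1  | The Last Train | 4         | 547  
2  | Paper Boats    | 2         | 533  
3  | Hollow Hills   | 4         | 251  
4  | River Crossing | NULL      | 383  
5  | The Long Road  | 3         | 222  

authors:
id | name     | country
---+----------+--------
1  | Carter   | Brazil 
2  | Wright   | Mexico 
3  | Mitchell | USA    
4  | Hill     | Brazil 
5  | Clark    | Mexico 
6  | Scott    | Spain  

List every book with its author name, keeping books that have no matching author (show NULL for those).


LEFT JOIN keeps every row from books (the left table); where author_id has no match in authors, the author columns become NULL. Walk through each book:
  - book 1 (The Last Train): author_id=4 -> matches Hill
  - book 2 (Paper Boats): author_id=2 -> matches Wright
  - book 3 (Hollow Hills): author_id=4 -> matches Hill
  - book 4 (River Crossing): author_id=NULL, no match -> kept with NULL
  - book 5 (The Long Road): author_id=3 -> matches Mitchell
All 5 rows appear; 1 has NULL author.

SQL:
SELECT a.title, b.name AS author
FROM books a
LEFT JOIN authors b ON a.author_id = b.id

Result:
title          | author  
---------------+---------
The Last Train | Hill    
Paper Boats    | Wright  
Hollow Hills   | Hill    
River Crossing | NULL    
The Long Road  | Mitchell


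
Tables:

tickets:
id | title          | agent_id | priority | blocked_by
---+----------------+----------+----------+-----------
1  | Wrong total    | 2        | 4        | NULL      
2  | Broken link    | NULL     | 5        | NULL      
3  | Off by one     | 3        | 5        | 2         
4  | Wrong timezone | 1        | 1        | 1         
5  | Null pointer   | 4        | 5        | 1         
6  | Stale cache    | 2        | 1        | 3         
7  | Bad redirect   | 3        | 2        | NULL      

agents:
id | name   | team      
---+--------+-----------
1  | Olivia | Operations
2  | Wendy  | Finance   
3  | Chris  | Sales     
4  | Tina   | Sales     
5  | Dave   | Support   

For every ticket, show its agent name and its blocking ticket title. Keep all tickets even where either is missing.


Two LEFT JOINs from the same base table tickets: one to agents via agent_id, one to tickets itself via blocked_by. Both are LEFT so every ticket is preserved.
Match against agents:
  - ticket 1 (Wrong total): agent_id=2 -> matches Wendy
  - ticket 2 (Broken link): agent_id=NULL, no match -> kept with NULL
  - ticket 3 (Off by one): agent_id=3 -> matches Chris
  - ticket 4 (Wrong timezone): agent_id=1 -> matches Olivia
  - ticket 5 (Null pointer): agent_id=4 -> matches Tina
  - ticket 6 (Stale cache): agent_id=2 -> matches Wendy
  - ticket 7 (Bad redirect): agent_id=3 -> matches Chris
Match against tickets (self):
  - ticket 1 (Wrong total): blocked_by=NULL -> NULL
  - ticket 2 (Broken link): blocked_by=NULL -> NULL
  - ticket 3 (Off by one): blocked_by=2 -> Broken link
  - ticket 4 (Wrong timezone): blocked_by=1 -> Wrong total
  - ticket 5 (Null pointer): blocked_by=1 -> Wrong total
  - ticket 6 (Stale cache): blocked_by=3 -> Off by one
  - ticket 7 (Bad redirect): blocked_by=NULL -> NULL

SQL:
SELECT a.title, b.name AS agent, c.title AS blocked_by
FROM tickets a
LEFT JOIN agents b ON a.agent_id = b.id
LEFT JOIN tickets c ON a.blocked_by = c.id

Result:
title          | agent  | blocked_by 
---------------+--------+------------
Wrong total    | Wendy  | NULL       
Broken link    | NULL   | NULL       
Off by one     | Chris  | Broken link
Wrong timezone | Olivia | Wrong total
Null pointer   | Tina   | Wrong total
Stale cache    | Wendy  | Off by one 
Bad redirect   | Chris  | NULL       


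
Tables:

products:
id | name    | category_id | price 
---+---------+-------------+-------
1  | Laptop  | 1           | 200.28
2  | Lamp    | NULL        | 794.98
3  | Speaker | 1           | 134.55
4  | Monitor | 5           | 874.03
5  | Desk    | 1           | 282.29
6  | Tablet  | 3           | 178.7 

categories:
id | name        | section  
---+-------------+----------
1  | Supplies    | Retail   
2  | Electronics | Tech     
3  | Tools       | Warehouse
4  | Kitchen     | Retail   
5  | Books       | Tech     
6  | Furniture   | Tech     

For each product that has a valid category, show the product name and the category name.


INNER JOIN keeps only products rows whose category_id matches an id in categories. Walk through each product:
  - product 1 (Laptop): category_id=1 -> matches Supplies
  - product 2 (Lamp): category_id=NULL, no match -> dropped
  - product 3 (Speaker): category_id=1 -> matches Supplies
  - product 4 (Monitor): category_id=5 -> matches Books
  - product 5 (Desk): category_id=1 -> matches Supplies
  - product 6 (Tablet): category_id=3 -> matches Tools
So 1 of 6 rows is dropped.

SQL:
SELECT a.name, b.name AS category
FROM products a
INNER JOIN categories b ON a.category_id = b.id

Result:
name    | category
--------+---------
Laptop  | Supplies
Speaker | Supplies
Monitor | Books   
Desk    | Supplies
Tablet  | Tools   


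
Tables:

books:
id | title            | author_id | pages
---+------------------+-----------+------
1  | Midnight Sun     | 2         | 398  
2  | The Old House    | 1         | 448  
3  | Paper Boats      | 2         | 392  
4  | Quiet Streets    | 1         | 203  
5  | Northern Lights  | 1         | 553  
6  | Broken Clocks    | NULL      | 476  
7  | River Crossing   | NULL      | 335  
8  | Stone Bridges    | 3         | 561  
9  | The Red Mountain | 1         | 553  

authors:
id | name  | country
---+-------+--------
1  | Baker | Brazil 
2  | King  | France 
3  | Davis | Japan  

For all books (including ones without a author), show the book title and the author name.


LEFT JOIN keeps every row from books (the left table); where author_id has no match in authors, the author columns become NULL. Walk through each book:
  - book 1 (Midnight Sun): author_id=2 -> matches King
  - book 2 (The Old House): author_id=1 -> matches Baker
  - book 3 (Paper Boats): author_id=2 -> matches King
  - book 4 (Quiet Streets): author_id=1 -> matches Baker
  - book 5 (Northern Lights): author_id=1 -> matches Baker
  - book 6 (Broken Clocks): author_id=NULL, no match -> kept with NULL
  - book 7 (River Crossing): author_id=NULL, no match -> kept with NULL
  - book 8 (Stone Bridges): author_id=3 -> matches Davis
  - book 9 (The Red Mountain): author_id=1 -> matches Baker
All 9 rows appear; 2 have NULL author.

SQL:
SELECT a.title, b.name AS author
FROM books a
LEFT JOIN authors b ON a.author_id = b.id

Result:
title            | author
-----------------+-------
Midnight Sun     | King  
The Old House    | Baker 
Paper Boats      | King  
Quiet Streets    | Baker 
Northern Lights  | Baker 
Broken Clocks    | NULL  
River Crossing   | NULL  
Stone Bridges    | Davis 
The Red Mountain | Baker 


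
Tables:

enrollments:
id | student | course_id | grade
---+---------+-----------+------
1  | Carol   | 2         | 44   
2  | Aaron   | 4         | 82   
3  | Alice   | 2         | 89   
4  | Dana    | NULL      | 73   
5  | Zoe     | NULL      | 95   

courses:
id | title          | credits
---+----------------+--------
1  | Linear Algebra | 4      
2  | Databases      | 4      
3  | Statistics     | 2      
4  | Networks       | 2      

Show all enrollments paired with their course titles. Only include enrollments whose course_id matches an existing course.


INNER JOIN keeps only enrollments rows whose course_id matches an id in courses. Walk through each enrollment:
  - enrollment 1 (Carol): course_id=2 -> matches Databases
  - enrollment 2 (Aaron): course_id=4 -> matches Networks
  - enrollment 3 (Alice): course_id=2 -> matches Databases
  - enrollment 4 (Dana): course_id=NULL, no match -> dropped
  - enrollment 5 (Zoe): course_id=NULL, no match -> dropped
So 2 of 5 rows are dropped.

SQL:
SELECT a.student, b.title AS course
FROM enrollments a
INNER JOIN courses b ON a.course_id = b.id

Result:
student | course   
--------+----------
Carol   | Databases
Aaron   | Networks 
Alice   | Databases


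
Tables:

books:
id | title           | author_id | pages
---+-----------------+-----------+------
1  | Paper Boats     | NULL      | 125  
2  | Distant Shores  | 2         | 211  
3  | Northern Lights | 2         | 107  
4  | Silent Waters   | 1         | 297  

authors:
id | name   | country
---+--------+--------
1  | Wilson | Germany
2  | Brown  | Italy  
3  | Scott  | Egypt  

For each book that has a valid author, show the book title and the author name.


INNER JOIN keeps only books rows whose author_id matches an id in authors. Walk through each book:
  - book 1 (Paper Boats): author_id=NULL, no match -> dropped
  - book 2 (Distant Shores): author_id=2 -> matches Brown
  - book 3 (Northern Lights): author_id=2 -> matches Brown
  - book 4 (Silent Waters): author_id=1 -> matches Wilson
So 1 of 4 rows is dropped.

SQL:
SELECT a.title, b.name AS author
FROM books a
INNER JOIN authors b ON a.author_id = b.id

Result:
title           | author
----------------+-------
Distant Shores  | Brown 
Northern Lights | Brown 
Silent Waters   | Wilson


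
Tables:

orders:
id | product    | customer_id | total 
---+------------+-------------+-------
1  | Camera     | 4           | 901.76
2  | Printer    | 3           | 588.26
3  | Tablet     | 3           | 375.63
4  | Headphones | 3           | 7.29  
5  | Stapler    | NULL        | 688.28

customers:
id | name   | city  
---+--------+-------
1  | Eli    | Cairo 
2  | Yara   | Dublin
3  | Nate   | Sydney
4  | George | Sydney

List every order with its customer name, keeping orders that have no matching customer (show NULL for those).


LEFT JOIN keeps every row from orders (the left table); where customer_id has no match in customers, the customer columns become NULL. Walk through each order:
  - order 1 (Camera): customer_id=4 -> matches George
  - order 2 (Printer): customer_id=3 -> matches Nate
  - order 3 (Tablet): customer_id=3 -> matches Nate
  - order 4 (Headphones): customer_id=3 -> matches Nate
  - order 5 (Stapler): customer_id=NULL, no match -> kept with NULL
All 5 rows appear; 1 has NULL customer.

SQL:
SELECT a.product, b.name AS customer
FROM orders a
LEFT JOIN customers b ON a.customer_id = b.id

Result:
product    | customer
-----------+---------
Camera     | George  
Printer    | Nate    
Tablet     | Nate    
Headphones | Nate    
Stapler    | NULL    


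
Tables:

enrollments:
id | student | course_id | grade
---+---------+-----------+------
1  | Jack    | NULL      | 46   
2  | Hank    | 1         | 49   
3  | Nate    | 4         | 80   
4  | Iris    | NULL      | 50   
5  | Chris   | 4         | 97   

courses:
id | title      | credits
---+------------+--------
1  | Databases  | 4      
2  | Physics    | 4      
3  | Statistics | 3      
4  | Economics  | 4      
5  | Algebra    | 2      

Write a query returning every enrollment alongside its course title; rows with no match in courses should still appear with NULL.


LEFT JOIN keeps every row from enrollments (the left table); where course_id has no match in courses, the course columns become NULL. Walk through each enrollment:
  - enrollment 1 (Jack): course_id=NULL, no match -> kept with NULL
  - enrollment 2 (Hank): course_id=1 -> matches Databases
  - enrollment 3 (Nate): course_id=4 -> matches Economics
  - enrollment 4 (Iris): course_id=NULL, no match -> kept with NULL
  - enrollment 5 (Chris): course_id=4 -> matches Economics
All 5 rows appear; 2 have NULL course.

SQL:
SELECT a.student, b.title AS course
FROM enrollments a
LEFT JOIN courses b ON a.course_id = b.id

Result:
student | course   
--------+----------
Jack    | NULL     
Hank    | Databases
Nate    | Economics
Iris    | NULL     
Chris   | Economics


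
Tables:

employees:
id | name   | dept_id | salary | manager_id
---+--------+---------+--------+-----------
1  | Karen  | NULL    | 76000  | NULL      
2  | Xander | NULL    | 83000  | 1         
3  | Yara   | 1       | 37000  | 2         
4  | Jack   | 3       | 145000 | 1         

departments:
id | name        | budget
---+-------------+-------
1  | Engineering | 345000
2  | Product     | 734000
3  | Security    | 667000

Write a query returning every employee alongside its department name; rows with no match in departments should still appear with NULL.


LEFT JOIN keeps every row from employees (the left table); where dept_id has no match in departments, the department columns become NULL. Walk through each employee:
  - employee 1 (Karen): dept_id=NULL, no match -> kept with NULL
  - employee 2 (Xander): dept_id=NULL, no match -> kept with NULL
  - employee 3 (Yara): dept_id=1 -> matches Engineering
  - employee 4 (Jack): dept_id=3 -> matches Security
All 4 rows appear; 2 have NULL department.

SQL:
SELECT a.name, b.name AS department
FROM employees a
LEFT JOIN departments b ON a.dept_id = b.id

Result:
name   | department 
-------+------------
Karen  | NULL       
Xander | NULL       
Yara   | Engineering
Jack   | Security   


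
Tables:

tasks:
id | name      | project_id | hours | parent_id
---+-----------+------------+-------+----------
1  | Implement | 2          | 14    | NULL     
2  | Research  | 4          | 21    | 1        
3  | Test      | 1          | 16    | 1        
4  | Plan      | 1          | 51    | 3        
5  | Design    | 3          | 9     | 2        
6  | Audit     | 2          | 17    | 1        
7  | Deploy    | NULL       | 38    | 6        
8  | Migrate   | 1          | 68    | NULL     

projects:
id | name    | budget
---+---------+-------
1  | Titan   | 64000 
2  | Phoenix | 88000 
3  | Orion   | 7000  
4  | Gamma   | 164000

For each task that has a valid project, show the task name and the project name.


INNER JOIN keeps only tasks rows whose project_id matches an id in projects. Walk through each task:
  - task 1 (Implement): project_id=2 -> matches Phoenix
  - task 2 (Research): project_id=4 -> matches Gamma
  - task 3 (Test): project_id=1 -> matches Titan
  - task 4 (Plan): project_id=1 -> matches Titan
  - task 5 (Design): project_id=3 -> matches Orion
  - task 6 (Audit): project_id=2 -> matches Phoenix
  - task 7 (Deploy): project_id=NULL, no match -> dropped
  - task 8 (Migrate): project_id=1 -> matches Titan
So 1 of 8 rows is dropped.

SQL:
SELECT a.name, b.name AS project
FROM tasks a
INNER JOIN projects b ON a.project_id = b.id

Result:
name      | project
----------+--------
Implement | Phoenix
Research  | Gamma  
Test      | Titan  
Plan      | Titan  
Design    | Orion  
Audit     | Phoenix
Migrate   | Titan  


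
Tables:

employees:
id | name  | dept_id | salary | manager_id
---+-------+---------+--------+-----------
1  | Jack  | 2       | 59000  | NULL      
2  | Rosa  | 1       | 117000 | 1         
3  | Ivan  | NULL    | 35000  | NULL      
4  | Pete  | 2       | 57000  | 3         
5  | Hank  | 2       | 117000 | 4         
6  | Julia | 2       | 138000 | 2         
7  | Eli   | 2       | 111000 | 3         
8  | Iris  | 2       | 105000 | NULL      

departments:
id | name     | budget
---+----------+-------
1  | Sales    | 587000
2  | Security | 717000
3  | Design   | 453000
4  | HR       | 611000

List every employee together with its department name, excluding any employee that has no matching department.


INNER JOIN keeps only employees rows whose dept_id matches an id in departments. Walk through each employee:
  - employee 1 (Jack): dept_id=2 -> matches Security
  - employee 2 (Rosa): dept_id=1 -> matches Sales
  - employee 3 (Ivan): dept_id=NULL, no match -> dropped
  - employee 4 (Pete): dept_id=2 -> matches Security
  - employee 5 (Hank): dept_id=2 -> matches Security
  - employee 6 (Julia): dept_id=2 -> matches Security
  - employee 7 (Eli): dept_id=2 -> matches Security
  - employee 8 (Iris): dept_id=2 -> matches Security
So 1 of 8 rows is dropped.

SQL:
SELECT a.name, b.name AS department
FROM employees a
INNER JOIN departments b ON a.dept_id = b.id

Result:
name  | department
------+-----------
Jack  | Security  
Rosa  | Sales     
Pete  | Security  
Hank  | Security  
Julia | Security  
Eli   | Security  
Iris  | Security  


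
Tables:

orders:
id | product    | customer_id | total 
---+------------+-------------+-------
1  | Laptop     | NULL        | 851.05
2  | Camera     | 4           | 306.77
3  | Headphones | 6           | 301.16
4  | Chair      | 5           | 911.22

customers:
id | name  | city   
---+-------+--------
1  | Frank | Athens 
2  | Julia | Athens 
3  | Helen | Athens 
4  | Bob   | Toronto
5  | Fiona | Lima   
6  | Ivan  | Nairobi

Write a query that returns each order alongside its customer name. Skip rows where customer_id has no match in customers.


INNER JOIN keeps only orders rows whose customer_id matches an id in customers. Walk through each order:
  - order 1 (Laptop): customer_id=NULL, no match -> dropped
  - order 2 (Camera): customer_id=4 -> matches Bob
  - order 3 (Headphones): customer_id=6 -> matches Ivan
  - order 4 (Chair): customer_id=5 -> matches Fiona
So 1 of 4 rows is dropped.

SQL:
SELECT a.product, b.name AS customer
FROM orders a
INNER JOIN customers b ON a.customer_id = b.id

Result:
product    | customer
-----------+---------
Camera     | Bob     
Headphones | Ivan    
Chair      | Fiona   
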